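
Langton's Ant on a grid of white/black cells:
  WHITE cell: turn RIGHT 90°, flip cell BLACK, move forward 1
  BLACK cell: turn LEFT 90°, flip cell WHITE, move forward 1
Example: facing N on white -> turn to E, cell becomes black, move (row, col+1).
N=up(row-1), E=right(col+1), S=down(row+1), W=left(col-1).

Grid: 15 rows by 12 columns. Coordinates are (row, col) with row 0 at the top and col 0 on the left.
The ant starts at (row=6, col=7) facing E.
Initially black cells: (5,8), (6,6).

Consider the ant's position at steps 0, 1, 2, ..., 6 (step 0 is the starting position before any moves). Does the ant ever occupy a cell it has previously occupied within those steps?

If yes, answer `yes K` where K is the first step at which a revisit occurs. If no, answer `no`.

Step 1: on WHITE (6,7): turn R to S, flip to black, move to (7,7). |black|=3 — new cell
Step 2: on WHITE (7,7): turn R to W, flip to black, move to (7,6). |black|=4 — new cell
Step 3: on WHITE (7,6): turn R to N, flip to black, move to (6,6). |black|=5 — new cell
Step 4: on BLACK (6,6): turn L to W, flip to white, move to (6,5). |black|=4 — new cell
Step 5: on WHITE (6,5): turn R to N, flip to black, move to (5,5). |black|=5 — new cell
Step 6: on WHITE (5,5): turn R to E, flip to black, move to (5,6). |black|=6 — new cell
No revisit within 6 steps.

Answer: no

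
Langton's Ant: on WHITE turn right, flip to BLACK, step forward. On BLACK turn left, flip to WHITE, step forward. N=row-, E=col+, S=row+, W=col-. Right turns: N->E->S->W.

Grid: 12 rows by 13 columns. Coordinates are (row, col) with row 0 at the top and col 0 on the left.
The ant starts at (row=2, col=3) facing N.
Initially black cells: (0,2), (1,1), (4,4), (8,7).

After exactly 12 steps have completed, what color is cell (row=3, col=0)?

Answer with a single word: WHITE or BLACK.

Answer: WHITE

Derivation:
Step 1: on WHITE (2,3): turn R to E, flip to black, move to (2,4). |black|=5
Step 2: on WHITE (2,4): turn R to S, flip to black, move to (3,4). |black|=6
Step 3: on WHITE (3,4): turn R to W, flip to black, move to (3,3). |black|=7
Step 4: on WHITE (3,3): turn R to N, flip to black, move to (2,3). |black|=8
Step 5: on BLACK (2,3): turn L to W, flip to white, move to (2,2). |black|=7
Step 6: on WHITE (2,2): turn R to N, flip to black, move to (1,2). |black|=8
Step 7: on WHITE (1,2): turn R to E, flip to black, move to (1,3). |black|=9
Step 8: on WHITE (1,3): turn R to S, flip to black, move to (2,3). |black|=10
Step 9: on WHITE (2,3): turn R to W, flip to black, move to (2,2). |black|=11
Step 10: on BLACK (2,2): turn L to S, flip to white, move to (3,2). |black|=10
Step 11: on WHITE (3,2): turn R to W, flip to black, move to (3,1). |black|=11
Step 12: on WHITE (3,1): turn R to N, flip to black, move to (2,1). |black|=12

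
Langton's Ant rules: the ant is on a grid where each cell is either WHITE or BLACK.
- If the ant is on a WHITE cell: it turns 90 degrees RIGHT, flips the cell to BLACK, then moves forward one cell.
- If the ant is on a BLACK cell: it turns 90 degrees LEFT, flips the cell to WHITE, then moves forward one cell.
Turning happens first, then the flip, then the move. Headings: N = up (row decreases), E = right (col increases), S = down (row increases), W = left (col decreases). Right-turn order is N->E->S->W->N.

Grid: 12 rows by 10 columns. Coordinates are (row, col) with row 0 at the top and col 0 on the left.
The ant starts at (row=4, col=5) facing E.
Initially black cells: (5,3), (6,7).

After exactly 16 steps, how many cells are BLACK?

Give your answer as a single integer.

Answer: 10

Derivation:
Step 1: on WHITE (4,5): turn R to S, flip to black, move to (5,5). |black|=3
Step 2: on WHITE (5,5): turn R to W, flip to black, move to (5,4). |black|=4
Step 3: on WHITE (5,4): turn R to N, flip to black, move to (4,4). |black|=5
Step 4: on WHITE (4,4): turn R to E, flip to black, move to (4,5). |black|=6
Step 5: on BLACK (4,5): turn L to N, flip to white, move to (3,5). |black|=5
Step 6: on WHITE (3,5): turn R to E, flip to black, move to (3,6). |black|=6
Step 7: on WHITE (3,6): turn R to S, flip to black, move to (4,6). |black|=7
Step 8: on WHITE (4,6): turn R to W, flip to black, move to (4,5). |black|=8
Step 9: on WHITE (4,5): turn R to N, flip to black, move to (3,5). |black|=9
Step 10: on BLACK (3,5): turn L to W, flip to white, move to (3,4). |black|=8
Step 11: on WHITE (3,4): turn R to N, flip to black, move to (2,4). |black|=9
Step 12: on WHITE (2,4): turn R to E, flip to black, move to (2,5). |black|=10
Step 13: on WHITE (2,5): turn R to S, flip to black, move to (3,5). |black|=11
Step 14: on WHITE (3,5): turn R to W, flip to black, move to (3,4). |black|=12
Step 15: on BLACK (3,4): turn L to S, flip to white, move to (4,4). |black|=11
Step 16: on BLACK (4,4): turn L to E, flip to white, move to (4,5). |black|=10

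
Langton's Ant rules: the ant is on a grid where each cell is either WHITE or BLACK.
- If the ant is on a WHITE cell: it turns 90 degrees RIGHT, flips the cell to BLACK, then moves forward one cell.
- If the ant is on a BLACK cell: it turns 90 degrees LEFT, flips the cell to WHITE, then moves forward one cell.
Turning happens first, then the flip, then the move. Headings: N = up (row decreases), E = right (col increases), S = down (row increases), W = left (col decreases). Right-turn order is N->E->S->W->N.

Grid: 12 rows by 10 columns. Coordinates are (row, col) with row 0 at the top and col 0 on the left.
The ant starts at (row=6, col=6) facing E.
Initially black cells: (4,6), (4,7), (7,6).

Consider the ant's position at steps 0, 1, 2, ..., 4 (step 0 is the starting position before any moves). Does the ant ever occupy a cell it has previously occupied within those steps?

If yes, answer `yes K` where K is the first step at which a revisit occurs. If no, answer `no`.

Step 1: on WHITE (6,6): turn R to S, flip to black, move to (7,6). |black|=4 — new cell
Step 2: on BLACK (7,6): turn L to E, flip to white, move to (7,7). |black|=3 — new cell
Step 3: on WHITE (7,7): turn R to S, flip to black, move to (8,7). |black|=4 — new cell
Step 4: on WHITE (8,7): turn R to W, flip to black, move to (8,6). |black|=5 — new cell
No revisit within 4 steps.

Answer: no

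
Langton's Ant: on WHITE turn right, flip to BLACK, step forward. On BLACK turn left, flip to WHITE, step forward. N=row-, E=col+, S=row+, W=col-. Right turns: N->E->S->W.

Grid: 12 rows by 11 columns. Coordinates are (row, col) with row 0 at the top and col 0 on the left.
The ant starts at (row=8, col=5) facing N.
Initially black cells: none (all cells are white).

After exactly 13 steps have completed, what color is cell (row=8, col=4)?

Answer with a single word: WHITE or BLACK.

Answer: WHITE

Derivation:
Step 1: on WHITE (8,5): turn R to E, flip to black, move to (8,6). |black|=1
Step 2: on WHITE (8,6): turn R to S, flip to black, move to (9,6). |black|=2
Step 3: on WHITE (9,6): turn R to W, flip to black, move to (9,5). |black|=3
Step 4: on WHITE (9,5): turn R to N, flip to black, move to (8,5). |black|=4
Step 5: on BLACK (8,5): turn L to W, flip to white, move to (8,4). |black|=3
Step 6: on WHITE (8,4): turn R to N, flip to black, move to (7,4). |black|=4
Step 7: on WHITE (7,4): turn R to E, flip to black, move to (7,5). |black|=5
Step 8: on WHITE (7,5): turn R to S, flip to black, move to (8,5). |black|=6
Step 9: on WHITE (8,5): turn R to W, flip to black, move to (8,4). |black|=7
Step 10: on BLACK (8,4): turn L to S, flip to white, move to (9,4). |black|=6
Step 11: on WHITE (9,4): turn R to W, flip to black, move to (9,3). |black|=7
Step 12: on WHITE (9,3): turn R to N, flip to black, move to (8,3). |black|=8
Step 13: on WHITE (8,3): turn R to E, flip to black, move to (8,4). |black|=9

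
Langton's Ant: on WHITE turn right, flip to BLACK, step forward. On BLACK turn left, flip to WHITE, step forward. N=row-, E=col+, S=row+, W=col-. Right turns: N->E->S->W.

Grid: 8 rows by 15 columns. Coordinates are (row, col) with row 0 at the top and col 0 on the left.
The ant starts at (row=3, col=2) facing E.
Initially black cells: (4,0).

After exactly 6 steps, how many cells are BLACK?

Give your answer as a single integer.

Step 1: on WHITE (3,2): turn R to S, flip to black, move to (4,2). |black|=2
Step 2: on WHITE (4,2): turn R to W, flip to black, move to (4,1). |black|=3
Step 3: on WHITE (4,1): turn R to N, flip to black, move to (3,1). |black|=4
Step 4: on WHITE (3,1): turn R to E, flip to black, move to (3,2). |black|=5
Step 5: on BLACK (3,2): turn L to N, flip to white, move to (2,2). |black|=4
Step 6: on WHITE (2,2): turn R to E, flip to black, move to (2,3). |black|=5

Answer: 5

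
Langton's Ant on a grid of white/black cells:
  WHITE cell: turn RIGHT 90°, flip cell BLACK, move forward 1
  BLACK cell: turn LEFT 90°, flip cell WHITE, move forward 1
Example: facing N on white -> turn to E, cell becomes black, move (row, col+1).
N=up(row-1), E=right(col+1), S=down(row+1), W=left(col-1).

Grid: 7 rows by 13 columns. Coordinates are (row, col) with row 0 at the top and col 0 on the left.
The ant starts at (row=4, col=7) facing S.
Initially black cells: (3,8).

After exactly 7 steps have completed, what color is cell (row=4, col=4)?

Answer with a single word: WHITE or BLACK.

Answer: WHITE

Derivation:
Step 1: on WHITE (4,7): turn R to W, flip to black, move to (4,6). |black|=2
Step 2: on WHITE (4,6): turn R to N, flip to black, move to (3,6). |black|=3
Step 3: on WHITE (3,6): turn R to E, flip to black, move to (3,7). |black|=4
Step 4: on WHITE (3,7): turn R to S, flip to black, move to (4,7). |black|=5
Step 5: on BLACK (4,7): turn L to E, flip to white, move to (4,8). |black|=4
Step 6: on WHITE (4,8): turn R to S, flip to black, move to (5,8). |black|=5
Step 7: on WHITE (5,8): turn R to W, flip to black, move to (5,7). |black|=6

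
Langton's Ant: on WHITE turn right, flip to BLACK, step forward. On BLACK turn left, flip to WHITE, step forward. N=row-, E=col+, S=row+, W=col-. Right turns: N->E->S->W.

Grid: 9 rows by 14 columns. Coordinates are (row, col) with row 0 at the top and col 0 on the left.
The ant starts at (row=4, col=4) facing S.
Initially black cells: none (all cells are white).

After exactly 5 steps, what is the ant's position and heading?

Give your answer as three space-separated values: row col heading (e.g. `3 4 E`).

Answer: 4 5 E

Derivation:
Step 1: on WHITE (4,4): turn R to W, flip to black, move to (4,3). |black|=1
Step 2: on WHITE (4,3): turn R to N, flip to black, move to (3,3). |black|=2
Step 3: on WHITE (3,3): turn R to E, flip to black, move to (3,4). |black|=3
Step 4: on WHITE (3,4): turn R to S, flip to black, move to (4,4). |black|=4
Step 5: on BLACK (4,4): turn L to E, flip to white, move to (4,5). |black|=3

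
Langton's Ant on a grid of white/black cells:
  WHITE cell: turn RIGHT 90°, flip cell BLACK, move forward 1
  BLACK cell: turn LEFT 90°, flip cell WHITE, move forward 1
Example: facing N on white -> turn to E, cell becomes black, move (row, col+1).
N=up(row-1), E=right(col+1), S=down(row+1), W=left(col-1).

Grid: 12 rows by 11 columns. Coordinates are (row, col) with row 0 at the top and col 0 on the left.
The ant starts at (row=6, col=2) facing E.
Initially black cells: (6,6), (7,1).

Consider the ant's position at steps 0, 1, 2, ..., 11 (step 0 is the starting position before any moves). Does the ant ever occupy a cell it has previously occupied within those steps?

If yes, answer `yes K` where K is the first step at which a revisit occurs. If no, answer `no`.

Step 1: on WHITE (6,2): turn R to S, flip to black, move to (7,2). |black|=3 — new cell
Step 2: on WHITE (7,2): turn R to W, flip to black, move to (7,1). |black|=4 — new cell
Step 3: on BLACK (7,1): turn L to S, flip to white, move to (8,1). |black|=3 — new cell
Step 4: on WHITE (8,1): turn R to W, flip to black, move to (8,0). |black|=4 — new cell
Step 5: on WHITE (8,0): turn R to N, flip to black, move to (7,0). |black|=5 — new cell
Step 6: on WHITE (7,0): turn R to E, flip to black, move to (7,1). |black|=6 — REVISIT

Answer: yes 6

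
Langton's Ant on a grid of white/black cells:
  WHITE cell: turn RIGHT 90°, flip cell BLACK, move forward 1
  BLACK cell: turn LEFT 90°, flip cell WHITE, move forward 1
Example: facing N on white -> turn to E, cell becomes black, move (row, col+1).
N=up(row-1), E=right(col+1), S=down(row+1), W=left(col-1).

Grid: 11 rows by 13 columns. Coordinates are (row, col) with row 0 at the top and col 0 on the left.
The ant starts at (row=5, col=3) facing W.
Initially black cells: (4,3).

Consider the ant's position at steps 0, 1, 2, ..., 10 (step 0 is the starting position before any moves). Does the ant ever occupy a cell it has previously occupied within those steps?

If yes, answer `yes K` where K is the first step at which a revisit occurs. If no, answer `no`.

Answer: yes 5

Derivation:
Step 1: on WHITE (5,3): turn R to N, flip to black, move to (4,3). |black|=2 — new cell
Step 2: on BLACK (4,3): turn L to W, flip to white, move to (4,2). |black|=1 — new cell
Step 3: on WHITE (4,2): turn R to N, flip to black, move to (3,2). |black|=2 — new cell
Step 4: on WHITE (3,2): turn R to E, flip to black, move to (3,3). |black|=3 — new cell
Step 5: on WHITE (3,3): turn R to S, flip to black, move to (4,3). |black|=4 — REVISIT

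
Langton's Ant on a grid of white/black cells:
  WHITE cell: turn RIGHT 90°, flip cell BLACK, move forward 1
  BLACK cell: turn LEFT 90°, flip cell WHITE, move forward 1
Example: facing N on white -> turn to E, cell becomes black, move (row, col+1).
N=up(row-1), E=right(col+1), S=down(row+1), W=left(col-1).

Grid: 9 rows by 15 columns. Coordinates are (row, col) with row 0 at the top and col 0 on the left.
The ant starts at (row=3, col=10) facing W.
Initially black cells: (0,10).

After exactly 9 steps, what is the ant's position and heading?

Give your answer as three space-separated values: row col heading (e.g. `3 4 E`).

Answer: 4 10 S

Derivation:
Step 1: on WHITE (3,10): turn R to N, flip to black, move to (2,10). |black|=2
Step 2: on WHITE (2,10): turn R to E, flip to black, move to (2,11). |black|=3
Step 3: on WHITE (2,11): turn R to S, flip to black, move to (3,11). |black|=4
Step 4: on WHITE (3,11): turn R to W, flip to black, move to (3,10). |black|=5
Step 5: on BLACK (3,10): turn L to S, flip to white, move to (4,10). |black|=4
Step 6: on WHITE (4,10): turn R to W, flip to black, move to (4,9). |black|=5
Step 7: on WHITE (4,9): turn R to N, flip to black, move to (3,9). |black|=6
Step 8: on WHITE (3,9): turn R to E, flip to black, move to (3,10). |black|=7
Step 9: on WHITE (3,10): turn R to S, flip to black, move to (4,10). |black|=8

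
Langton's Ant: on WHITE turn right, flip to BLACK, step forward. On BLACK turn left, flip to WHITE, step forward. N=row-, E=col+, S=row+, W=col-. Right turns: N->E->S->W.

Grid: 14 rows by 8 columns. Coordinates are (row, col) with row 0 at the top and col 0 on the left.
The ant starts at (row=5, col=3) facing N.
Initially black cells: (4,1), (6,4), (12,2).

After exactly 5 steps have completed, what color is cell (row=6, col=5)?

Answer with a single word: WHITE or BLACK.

Answer: BLACK

Derivation:
Step 1: on WHITE (5,3): turn R to E, flip to black, move to (5,4). |black|=4
Step 2: on WHITE (5,4): turn R to S, flip to black, move to (6,4). |black|=5
Step 3: on BLACK (6,4): turn L to E, flip to white, move to (6,5). |black|=4
Step 4: on WHITE (6,5): turn R to S, flip to black, move to (7,5). |black|=5
Step 5: on WHITE (7,5): turn R to W, flip to black, move to (7,4). |black|=6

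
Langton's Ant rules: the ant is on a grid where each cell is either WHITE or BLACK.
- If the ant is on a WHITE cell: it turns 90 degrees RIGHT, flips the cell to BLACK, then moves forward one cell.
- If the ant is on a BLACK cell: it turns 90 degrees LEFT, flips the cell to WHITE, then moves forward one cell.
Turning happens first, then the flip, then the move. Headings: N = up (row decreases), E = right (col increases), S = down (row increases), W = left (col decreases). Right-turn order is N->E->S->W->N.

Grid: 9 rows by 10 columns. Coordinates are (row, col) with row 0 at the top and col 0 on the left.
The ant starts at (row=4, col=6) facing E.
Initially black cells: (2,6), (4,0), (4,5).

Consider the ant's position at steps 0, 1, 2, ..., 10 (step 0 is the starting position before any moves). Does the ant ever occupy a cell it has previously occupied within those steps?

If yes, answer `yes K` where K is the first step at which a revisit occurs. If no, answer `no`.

Step 1: on WHITE (4,6): turn R to S, flip to black, move to (5,6). |black|=4 — new cell
Step 2: on WHITE (5,6): turn R to W, flip to black, move to (5,5). |black|=5 — new cell
Step 3: on WHITE (5,5): turn R to N, flip to black, move to (4,5). |black|=6 — new cell
Step 4: on BLACK (4,5): turn L to W, flip to white, move to (4,4). |black|=5 — new cell
Step 5: on WHITE (4,4): turn R to N, flip to black, move to (3,4). |black|=6 — new cell
Step 6: on WHITE (3,4): turn R to E, flip to black, move to (3,5). |black|=7 — new cell
Step 7: on WHITE (3,5): turn R to S, flip to black, move to (4,5). |black|=8 — REVISIT

Answer: yes 7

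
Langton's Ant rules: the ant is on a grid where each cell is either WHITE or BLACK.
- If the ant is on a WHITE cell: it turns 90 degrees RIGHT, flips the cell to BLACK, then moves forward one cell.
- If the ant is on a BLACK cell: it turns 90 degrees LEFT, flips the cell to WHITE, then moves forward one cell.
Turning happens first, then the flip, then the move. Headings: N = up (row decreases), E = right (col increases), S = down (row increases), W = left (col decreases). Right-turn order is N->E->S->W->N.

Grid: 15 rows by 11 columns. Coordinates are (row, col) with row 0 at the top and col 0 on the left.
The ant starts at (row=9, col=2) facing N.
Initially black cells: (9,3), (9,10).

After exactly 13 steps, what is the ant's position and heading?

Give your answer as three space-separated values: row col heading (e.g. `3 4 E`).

Answer: 9 3 E

Derivation:
Step 1: on WHITE (9,2): turn R to E, flip to black, move to (9,3). |black|=3
Step 2: on BLACK (9,3): turn L to N, flip to white, move to (8,3). |black|=2
Step 3: on WHITE (8,3): turn R to E, flip to black, move to (8,4). |black|=3
Step 4: on WHITE (8,4): turn R to S, flip to black, move to (9,4). |black|=4
Step 5: on WHITE (9,4): turn R to W, flip to black, move to (9,3). |black|=5
Step 6: on WHITE (9,3): turn R to N, flip to black, move to (8,3). |black|=6
Step 7: on BLACK (8,3): turn L to W, flip to white, move to (8,2). |black|=5
Step 8: on WHITE (8,2): turn R to N, flip to black, move to (7,2). |black|=6
Step 9: on WHITE (7,2): turn R to E, flip to black, move to (7,3). |black|=7
Step 10: on WHITE (7,3): turn R to S, flip to black, move to (8,3). |black|=8
Step 11: on WHITE (8,3): turn R to W, flip to black, move to (8,2). |black|=9
Step 12: on BLACK (8,2): turn L to S, flip to white, move to (9,2). |black|=8
Step 13: on BLACK (9,2): turn L to E, flip to white, move to (9,3). |black|=7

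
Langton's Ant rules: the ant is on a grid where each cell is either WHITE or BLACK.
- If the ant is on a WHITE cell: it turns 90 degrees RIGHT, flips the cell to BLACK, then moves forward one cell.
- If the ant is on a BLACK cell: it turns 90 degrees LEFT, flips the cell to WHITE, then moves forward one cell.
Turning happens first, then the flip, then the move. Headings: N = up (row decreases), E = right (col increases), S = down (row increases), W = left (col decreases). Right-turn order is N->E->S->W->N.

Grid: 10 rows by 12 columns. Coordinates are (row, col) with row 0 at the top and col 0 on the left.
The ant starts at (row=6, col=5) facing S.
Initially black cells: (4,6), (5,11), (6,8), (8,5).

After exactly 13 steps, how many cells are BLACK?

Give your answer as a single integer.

Step 1: on WHITE (6,5): turn R to W, flip to black, move to (6,4). |black|=5
Step 2: on WHITE (6,4): turn R to N, flip to black, move to (5,4). |black|=6
Step 3: on WHITE (5,4): turn R to E, flip to black, move to (5,5). |black|=7
Step 4: on WHITE (5,5): turn R to S, flip to black, move to (6,5). |black|=8
Step 5: on BLACK (6,5): turn L to E, flip to white, move to (6,6). |black|=7
Step 6: on WHITE (6,6): turn R to S, flip to black, move to (7,6). |black|=8
Step 7: on WHITE (7,6): turn R to W, flip to black, move to (7,5). |black|=9
Step 8: on WHITE (7,5): turn R to N, flip to black, move to (6,5). |black|=10
Step 9: on WHITE (6,5): turn R to E, flip to black, move to (6,6). |black|=11
Step 10: on BLACK (6,6): turn L to N, flip to white, move to (5,6). |black|=10
Step 11: on WHITE (5,6): turn R to E, flip to black, move to (5,7). |black|=11
Step 12: on WHITE (5,7): turn R to S, flip to black, move to (6,7). |black|=12
Step 13: on WHITE (6,7): turn R to W, flip to black, move to (6,6). |black|=13

Answer: 13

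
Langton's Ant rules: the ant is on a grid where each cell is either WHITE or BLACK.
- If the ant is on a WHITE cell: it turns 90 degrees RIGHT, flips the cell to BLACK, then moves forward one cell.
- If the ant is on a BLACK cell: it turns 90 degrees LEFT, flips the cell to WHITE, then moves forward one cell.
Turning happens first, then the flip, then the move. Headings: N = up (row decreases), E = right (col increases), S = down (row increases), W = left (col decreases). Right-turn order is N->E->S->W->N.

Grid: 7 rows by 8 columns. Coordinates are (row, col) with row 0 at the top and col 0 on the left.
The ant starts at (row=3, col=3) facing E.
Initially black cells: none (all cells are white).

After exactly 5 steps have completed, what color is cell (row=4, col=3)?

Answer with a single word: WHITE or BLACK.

Answer: BLACK

Derivation:
Step 1: on WHITE (3,3): turn R to S, flip to black, move to (4,3). |black|=1
Step 2: on WHITE (4,3): turn R to W, flip to black, move to (4,2). |black|=2
Step 3: on WHITE (4,2): turn R to N, flip to black, move to (3,2). |black|=3
Step 4: on WHITE (3,2): turn R to E, flip to black, move to (3,3). |black|=4
Step 5: on BLACK (3,3): turn L to N, flip to white, move to (2,3). |black|=3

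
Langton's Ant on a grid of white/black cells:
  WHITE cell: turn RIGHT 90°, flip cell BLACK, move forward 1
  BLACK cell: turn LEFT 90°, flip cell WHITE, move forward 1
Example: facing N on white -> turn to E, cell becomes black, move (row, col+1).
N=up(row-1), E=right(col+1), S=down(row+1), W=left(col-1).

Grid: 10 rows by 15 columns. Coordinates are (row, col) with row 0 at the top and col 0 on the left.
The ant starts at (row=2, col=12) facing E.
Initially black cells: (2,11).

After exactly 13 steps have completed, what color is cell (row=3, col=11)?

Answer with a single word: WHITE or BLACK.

Answer: BLACK

Derivation:
Step 1: on WHITE (2,12): turn R to S, flip to black, move to (3,12). |black|=2
Step 2: on WHITE (3,12): turn R to W, flip to black, move to (3,11). |black|=3
Step 3: on WHITE (3,11): turn R to N, flip to black, move to (2,11). |black|=4
Step 4: on BLACK (2,11): turn L to W, flip to white, move to (2,10). |black|=3
Step 5: on WHITE (2,10): turn R to N, flip to black, move to (1,10). |black|=4
Step 6: on WHITE (1,10): turn R to E, flip to black, move to (1,11). |black|=5
Step 7: on WHITE (1,11): turn R to S, flip to black, move to (2,11). |black|=6
Step 8: on WHITE (2,11): turn R to W, flip to black, move to (2,10). |black|=7
Step 9: on BLACK (2,10): turn L to S, flip to white, move to (3,10). |black|=6
Step 10: on WHITE (3,10): turn R to W, flip to black, move to (3,9). |black|=7
Step 11: on WHITE (3,9): turn R to N, flip to black, move to (2,9). |black|=8
Step 12: on WHITE (2,9): turn R to E, flip to black, move to (2,10). |black|=9
Step 13: on WHITE (2,10): turn R to S, flip to black, move to (3,10). |black|=10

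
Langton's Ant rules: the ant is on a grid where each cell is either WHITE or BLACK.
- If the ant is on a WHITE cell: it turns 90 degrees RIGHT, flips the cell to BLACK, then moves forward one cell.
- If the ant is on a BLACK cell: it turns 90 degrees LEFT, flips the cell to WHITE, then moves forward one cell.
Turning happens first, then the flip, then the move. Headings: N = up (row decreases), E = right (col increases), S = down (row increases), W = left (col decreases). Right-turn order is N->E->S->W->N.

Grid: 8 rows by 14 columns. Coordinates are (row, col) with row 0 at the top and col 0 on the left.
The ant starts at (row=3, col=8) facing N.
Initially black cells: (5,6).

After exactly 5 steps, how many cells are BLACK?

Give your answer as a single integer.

Step 1: on WHITE (3,8): turn R to E, flip to black, move to (3,9). |black|=2
Step 2: on WHITE (3,9): turn R to S, flip to black, move to (4,9). |black|=3
Step 3: on WHITE (4,9): turn R to W, flip to black, move to (4,8). |black|=4
Step 4: on WHITE (4,8): turn R to N, flip to black, move to (3,8). |black|=5
Step 5: on BLACK (3,8): turn L to W, flip to white, move to (3,7). |black|=4

Answer: 4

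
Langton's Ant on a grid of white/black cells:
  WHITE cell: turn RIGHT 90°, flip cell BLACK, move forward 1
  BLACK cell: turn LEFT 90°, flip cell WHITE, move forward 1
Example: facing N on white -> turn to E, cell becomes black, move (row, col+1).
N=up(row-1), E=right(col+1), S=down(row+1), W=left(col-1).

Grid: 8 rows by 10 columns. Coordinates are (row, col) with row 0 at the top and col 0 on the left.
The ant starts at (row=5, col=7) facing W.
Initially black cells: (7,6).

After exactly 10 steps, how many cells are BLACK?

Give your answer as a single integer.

Answer: 7

Derivation:
Step 1: on WHITE (5,7): turn R to N, flip to black, move to (4,7). |black|=2
Step 2: on WHITE (4,7): turn R to E, flip to black, move to (4,8). |black|=3
Step 3: on WHITE (4,8): turn R to S, flip to black, move to (5,8). |black|=4
Step 4: on WHITE (5,8): turn R to W, flip to black, move to (5,7). |black|=5
Step 5: on BLACK (5,7): turn L to S, flip to white, move to (6,7). |black|=4
Step 6: on WHITE (6,7): turn R to W, flip to black, move to (6,6). |black|=5
Step 7: on WHITE (6,6): turn R to N, flip to black, move to (5,6). |black|=6
Step 8: on WHITE (5,6): turn R to E, flip to black, move to (5,7). |black|=7
Step 9: on WHITE (5,7): turn R to S, flip to black, move to (6,7). |black|=8
Step 10: on BLACK (6,7): turn L to E, flip to white, move to (6,8). |black|=7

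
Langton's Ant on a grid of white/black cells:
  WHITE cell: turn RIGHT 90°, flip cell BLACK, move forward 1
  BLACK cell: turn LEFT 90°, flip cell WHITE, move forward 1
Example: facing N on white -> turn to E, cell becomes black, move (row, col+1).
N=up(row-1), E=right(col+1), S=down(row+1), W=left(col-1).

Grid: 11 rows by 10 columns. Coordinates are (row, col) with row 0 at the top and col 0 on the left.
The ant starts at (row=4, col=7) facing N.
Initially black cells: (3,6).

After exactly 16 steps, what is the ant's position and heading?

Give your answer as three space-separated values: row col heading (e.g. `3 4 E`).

Step 1: on WHITE (4,7): turn R to E, flip to black, move to (4,8). |black|=2
Step 2: on WHITE (4,8): turn R to S, flip to black, move to (5,8). |black|=3
Step 3: on WHITE (5,8): turn R to W, flip to black, move to (5,7). |black|=4
Step 4: on WHITE (5,7): turn R to N, flip to black, move to (4,7). |black|=5
Step 5: on BLACK (4,7): turn L to W, flip to white, move to (4,6). |black|=4
Step 6: on WHITE (4,6): turn R to N, flip to black, move to (3,6). |black|=5
Step 7: on BLACK (3,6): turn L to W, flip to white, move to (3,5). |black|=4
Step 8: on WHITE (3,5): turn R to N, flip to black, move to (2,5). |black|=5
Step 9: on WHITE (2,5): turn R to E, flip to black, move to (2,6). |black|=6
Step 10: on WHITE (2,6): turn R to S, flip to black, move to (3,6). |black|=7
Step 11: on WHITE (3,6): turn R to W, flip to black, move to (3,5). |black|=8
Step 12: on BLACK (3,5): turn L to S, flip to white, move to (4,5). |black|=7
Step 13: on WHITE (4,5): turn R to W, flip to black, move to (4,4). |black|=8
Step 14: on WHITE (4,4): turn R to N, flip to black, move to (3,4). |black|=9
Step 15: on WHITE (3,4): turn R to E, flip to black, move to (3,5). |black|=10
Step 16: on WHITE (3,5): turn R to S, flip to black, move to (4,5). |black|=11

Answer: 4 5 S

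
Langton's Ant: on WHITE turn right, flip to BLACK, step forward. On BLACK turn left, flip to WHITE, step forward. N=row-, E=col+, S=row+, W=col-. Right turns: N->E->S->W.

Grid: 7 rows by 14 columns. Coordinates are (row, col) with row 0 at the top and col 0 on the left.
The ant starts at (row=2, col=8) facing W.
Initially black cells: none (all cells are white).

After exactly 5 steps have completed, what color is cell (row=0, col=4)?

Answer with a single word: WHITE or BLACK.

Answer: WHITE

Derivation:
Step 1: on WHITE (2,8): turn R to N, flip to black, move to (1,8). |black|=1
Step 2: on WHITE (1,8): turn R to E, flip to black, move to (1,9). |black|=2
Step 3: on WHITE (1,9): turn R to S, flip to black, move to (2,9). |black|=3
Step 4: on WHITE (2,9): turn R to W, flip to black, move to (2,8). |black|=4
Step 5: on BLACK (2,8): turn L to S, flip to white, move to (3,8). |black|=3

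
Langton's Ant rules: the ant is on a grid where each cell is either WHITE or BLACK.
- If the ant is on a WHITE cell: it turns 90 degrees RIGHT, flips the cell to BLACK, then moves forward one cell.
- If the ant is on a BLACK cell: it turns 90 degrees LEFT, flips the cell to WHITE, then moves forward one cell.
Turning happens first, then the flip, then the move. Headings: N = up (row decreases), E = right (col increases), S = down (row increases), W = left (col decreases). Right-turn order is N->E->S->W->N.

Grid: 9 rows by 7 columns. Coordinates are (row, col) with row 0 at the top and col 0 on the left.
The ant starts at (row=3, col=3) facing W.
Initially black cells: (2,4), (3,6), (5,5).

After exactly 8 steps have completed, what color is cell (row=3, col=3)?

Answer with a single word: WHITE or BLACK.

Answer: BLACK

Derivation:
Step 1: on WHITE (3,3): turn R to N, flip to black, move to (2,3). |black|=4
Step 2: on WHITE (2,3): turn R to E, flip to black, move to (2,4). |black|=5
Step 3: on BLACK (2,4): turn L to N, flip to white, move to (1,4). |black|=4
Step 4: on WHITE (1,4): turn R to E, flip to black, move to (1,5). |black|=5
Step 5: on WHITE (1,5): turn R to S, flip to black, move to (2,5). |black|=6
Step 6: on WHITE (2,5): turn R to W, flip to black, move to (2,4). |black|=7
Step 7: on WHITE (2,4): turn R to N, flip to black, move to (1,4). |black|=8
Step 8: on BLACK (1,4): turn L to W, flip to white, move to (1,3). |black|=7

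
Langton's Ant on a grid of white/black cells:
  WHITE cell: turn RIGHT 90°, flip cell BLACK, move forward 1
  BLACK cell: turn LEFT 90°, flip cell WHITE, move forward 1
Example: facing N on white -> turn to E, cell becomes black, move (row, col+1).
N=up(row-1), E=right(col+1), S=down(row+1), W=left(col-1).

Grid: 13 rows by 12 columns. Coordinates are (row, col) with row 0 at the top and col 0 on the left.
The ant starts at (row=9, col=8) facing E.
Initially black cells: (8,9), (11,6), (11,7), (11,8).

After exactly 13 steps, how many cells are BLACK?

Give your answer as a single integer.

Step 1: on WHITE (9,8): turn R to S, flip to black, move to (10,8). |black|=5
Step 2: on WHITE (10,8): turn R to W, flip to black, move to (10,7). |black|=6
Step 3: on WHITE (10,7): turn R to N, flip to black, move to (9,7). |black|=7
Step 4: on WHITE (9,7): turn R to E, flip to black, move to (9,8). |black|=8
Step 5: on BLACK (9,8): turn L to N, flip to white, move to (8,8). |black|=7
Step 6: on WHITE (8,8): turn R to E, flip to black, move to (8,9). |black|=8
Step 7: on BLACK (8,9): turn L to N, flip to white, move to (7,9). |black|=7
Step 8: on WHITE (7,9): turn R to E, flip to black, move to (7,10). |black|=8
Step 9: on WHITE (7,10): turn R to S, flip to black, move to (8,10). |black|=9
Step 10: on WHITE (8,10): turn R to W, flip to black, move to (8,9). |black|=10
Step 11: on WHITE (8,9): turn R to N, flip to black, move to (7,9). |black|=11
Step 12: on BLACK (7,9): turn L to W, flip to white, move to (7,8). |black|=10
Step 13: on WHITE (7,8): turn R to N, flip to black, move to (6,8). |black|=11

Answer: 11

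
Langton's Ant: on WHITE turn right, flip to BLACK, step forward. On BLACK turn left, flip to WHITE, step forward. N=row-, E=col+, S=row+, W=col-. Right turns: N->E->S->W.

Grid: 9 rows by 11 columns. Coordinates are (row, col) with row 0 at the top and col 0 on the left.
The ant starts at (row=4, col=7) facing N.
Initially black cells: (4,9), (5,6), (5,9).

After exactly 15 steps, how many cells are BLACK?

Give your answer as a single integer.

Step 1: on WHITE (4,7): turn R to E, flip to black, move to (4,8). |black|=4
Step 2: on WHITE (4,8): turn R to S, flip to black, move to (5,8). |black|=5
Step 3: on WHITE (5,8): turn R to W, flip to black, move to (5,7). |black|=6
Step 4: on WHITE (5,7): turn R to N, flip to black, move to (4,7). |black|=7
Step 5: on BLACK (4,7): turn L to W, flip to white, move to (4,6). |black|=6
Step 6: on WHITE (4,6): turn R to N, flip to black, move to (3,6). |black|=7
Step 7: on WHITE (3,6): turn R to E, flip to black, move to (3,7). |black|=8
Step 8: on WHITE (3,7): turn R to S, flip to black, move to (4,7). |black|=9
Step 9: on WHITE (4,7): turn R to W, flip to black, move to (4,6). |black|=10
Step 10: on BLACK (4,6): turn L to S, flip to white, move to (5,6). |black|=9
Step 11: on BLACK (5,6): turn L to E, flip to white, move to (5,7). |black|=8
Step 12: on BLACK (5,7): turn L to N, flip to white, move to (4,7). |black|=7
Step 13: on BLACK (4,7): turn L to W, flip to white, move to (4,6). |black|=6
Step 14: on WHITE (4,6): turn R to N, flip to black, move to (3,6). |black|=7
Step 15: on BLACK (3,6): turn L to W, flip to white, move to (3,5). |black|=6

Answer: 6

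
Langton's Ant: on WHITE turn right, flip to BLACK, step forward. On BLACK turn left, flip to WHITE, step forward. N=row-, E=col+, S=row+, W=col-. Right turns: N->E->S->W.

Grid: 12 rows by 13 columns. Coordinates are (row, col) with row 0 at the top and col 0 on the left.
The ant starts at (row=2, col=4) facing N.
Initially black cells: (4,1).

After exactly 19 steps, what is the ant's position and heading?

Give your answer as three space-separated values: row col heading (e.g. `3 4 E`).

Answer: 3 2 W

Derivation:
Step 1: on WHITE (2,4): turn R to E, flip to black, move to (2,5). |black|=2
Step 2: on WHITE (2,5): turn R to S, flip to black, move to (3,5). |black|=3
Step 3: on WHITE (3,5): turn R to W, flip to black, move to (3,4). |black|=4
Step 4: on WHITE (3,4): turn R to N, flip to black, move to (2,4). |black|=5
Step 5: on BLACK (2,4): turn L to W, flip to white, move to (2,3). |black|=4
Step 6: on WHITE (2,3): turn R to N, flip to black, move to (1,3). |black|=5
Step 7: on WHITE (1,3): turn R to E, flip to black, move to (1,4). |black|=6
Step 8: on WHITE (1,4): turn R to S, flip to black, move to (2,4). |black|=7
Step 9: on WHITE (2,4): turn R to W, flip to black, move to (2,3). |black|=8
Step 10: on BLACK (2,3): turn L to S, flip to white, move to (3,3). |black|=7
Step 11: on WHITE (3,3): turn R to W, flip to black, move to (3,2). |black|=8
Step 12: on WHITE (3,2): turn R to N, flip to black, move to (2,2). |black|=9
Step 13: on WHITE (2,2): turn R to E, flip to black, move to (2,3). |black|=10
Step 14: on WHITE (2,3): turn R to S, flip to black, move to (3,3). |black|=11
Step 15: on BLACK (3,3): turn L to E, flip to white, move to (3,4). |black|=10
Step 16: on BLACK (3,4): turn L to N, flip to white, move to (2,4). |black|=9
Step 17: on BLACK (2,4): turn L to W, flip to white, move to (2,3). |black|=8
Step 18: on BLACK (2,3): turn L to S, flip to white, move to (3,3). |black|=7
Step 19: on WHITE (3,3): turn R to W, flip to black, move to (3,2). |black|=8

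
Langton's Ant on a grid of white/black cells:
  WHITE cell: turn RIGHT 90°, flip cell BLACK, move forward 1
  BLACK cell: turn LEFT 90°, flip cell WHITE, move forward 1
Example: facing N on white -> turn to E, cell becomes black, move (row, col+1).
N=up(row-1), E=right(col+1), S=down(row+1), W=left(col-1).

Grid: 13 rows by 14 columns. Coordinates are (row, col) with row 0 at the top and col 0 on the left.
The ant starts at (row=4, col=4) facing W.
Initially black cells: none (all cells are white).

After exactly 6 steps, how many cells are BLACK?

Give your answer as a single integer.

Answer: 4

Derivation:
Step 1: on WHITE (4,4): turn R to N, flip to black, move to (3,4). |black|=1
Step 2: on WHITE (3,4): turn R to E, flip to black, move to (3,5). |black|=2
Step 3: on WHITE (3,5): turn R to S, flip to black, move to (4,5). |black|=3
Step 4: on WHITE (4,5): turn R to W, flip to black, move to (4,4). |black|=4
Step 5: on BLACK (4,4): turn L to S, flip to white, move to (5,4). |black|=3
Step 6: on WHITE (5,4): turn R to W, flip to black, move to (5,3). |black|=4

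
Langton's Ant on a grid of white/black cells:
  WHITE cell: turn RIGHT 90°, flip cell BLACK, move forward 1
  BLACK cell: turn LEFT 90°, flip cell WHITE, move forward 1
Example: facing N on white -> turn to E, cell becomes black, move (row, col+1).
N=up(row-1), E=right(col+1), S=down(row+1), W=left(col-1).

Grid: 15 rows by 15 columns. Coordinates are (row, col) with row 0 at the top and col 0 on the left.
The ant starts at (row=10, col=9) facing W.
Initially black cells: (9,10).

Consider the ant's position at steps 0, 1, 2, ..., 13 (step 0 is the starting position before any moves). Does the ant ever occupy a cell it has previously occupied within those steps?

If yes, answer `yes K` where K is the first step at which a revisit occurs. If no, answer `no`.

Answer: yes 6

Derivation:
Step 1: on WHITE (10,9): turn R to N, flip to black, move to (9,9). |black|=2 — new cell
Step 2: on WHITE (9,9): turn R to E, flip to black, move to (9,10). |black|=3 — new cell
Step 3: on BLACK (9,10): turn L to N, flip to white, move to (8,10). |black|=2 — new cell
Step 4: on WHITE (8,10): turn R to E, flip to black, move to (8,11). |black|=3 — new cell
Step 5: on WHITE (8,11): turn R to S, flip to black, move to (9,11). |black|=4 — new cell
Step 6: on WHITE (9,11): turn R to W, flip to black, move to (9,10). |black|=5 — REVISIT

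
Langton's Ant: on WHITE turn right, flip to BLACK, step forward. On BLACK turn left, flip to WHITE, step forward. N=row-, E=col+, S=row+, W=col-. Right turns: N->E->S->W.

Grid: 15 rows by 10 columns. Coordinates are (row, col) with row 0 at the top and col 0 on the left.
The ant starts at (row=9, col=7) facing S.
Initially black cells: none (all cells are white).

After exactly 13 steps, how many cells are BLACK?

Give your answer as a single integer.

Step 1: on WHITE (9,7): turn R to W, flip to black, move to (9,6). |black|=1
Step 2: on WHITE (9,6): turn R to N, flip to black, move to (8,6). |black|=2
Step 3: on WHITE (8,6): turn R to E, flip to black, move to (8,7). |black|=3
Step 4: on WHITE (8,7): turn R to S, flip to black, move to (9,7). |black|=4
Step 5: on BLACK (9,7): turn L to E, flip to white, move to (9,8). |black|=3
Step 6: on WHITE (9,8): turn R to S, flip to black, move to (10,8). |black|=4
Step 7: on WHITE (10,8): turn R to W, flip to black, move to (10,7). |black|=5
Step 8: on WHITE (10,7): turn R to N, flip to black, move to (9,7). |black|=6
Step 9: on WHITE (9,7): turn R to E, flip to black, move to (9,8). |black|=7
Step 10: on BLACK (9,8): turn L to N, flip to white, move to (8,8). |black|=6
Step 11: on WHITE (8,8): turn R to E, flip to black, move to (8,9). |black|=7
Step 12: on WHITE (8,9): turn R to S, flip to black, move to (9,9). |black|=8
Step 13: on WHITE (9,9): turn R to W, flip to black, move to (9,8). |black|=9

Answer: 9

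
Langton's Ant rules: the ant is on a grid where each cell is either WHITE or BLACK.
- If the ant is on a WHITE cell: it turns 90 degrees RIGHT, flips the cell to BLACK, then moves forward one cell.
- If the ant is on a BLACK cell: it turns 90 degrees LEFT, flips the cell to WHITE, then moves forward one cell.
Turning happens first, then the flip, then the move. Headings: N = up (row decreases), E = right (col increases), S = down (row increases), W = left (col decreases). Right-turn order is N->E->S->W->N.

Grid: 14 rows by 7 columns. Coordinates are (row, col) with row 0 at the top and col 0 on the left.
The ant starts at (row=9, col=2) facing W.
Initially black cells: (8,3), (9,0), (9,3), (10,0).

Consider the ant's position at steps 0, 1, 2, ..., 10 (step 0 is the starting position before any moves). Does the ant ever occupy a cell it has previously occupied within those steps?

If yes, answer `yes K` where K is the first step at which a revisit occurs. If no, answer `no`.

Step 1: on WHITE (9,2): turn R to N, flip to black, move to (8,2). |black|=5 — new cell
Step 2: on WHITE (8,2): turn R to E, flip to black, move to (8,3). |black|=6 — new cell
Step 3: on BLACK (8,3): turn L to N, flip to white, move to (7,3). |black|=5 — new cell
Step 4: on WHITE (7,3): turn R to E, flip to black, move to (7,4). |black|=6 — new cell
Step 5: on WHITE (7,4): turn R to S, flip to black, move to (8,4). |black|=7 — new cell
Step 6: on WHITE (8,4): turn R to W, flip to black, move to (8,3). |black|=8 — REVISIT

Answer: yes 6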